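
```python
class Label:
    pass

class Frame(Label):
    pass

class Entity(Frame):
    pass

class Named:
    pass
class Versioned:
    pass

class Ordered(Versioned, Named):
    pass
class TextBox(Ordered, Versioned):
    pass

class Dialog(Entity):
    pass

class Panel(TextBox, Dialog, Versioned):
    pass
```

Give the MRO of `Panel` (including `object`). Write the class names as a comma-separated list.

L[Panel] = Panel + merge(L[TextBox], L[Dialog], L[Versioned], [TextBox Dialog Versioned])
  take TextBox:  [TextBox Ordered Versioned Named object] + [Dialog Entity Frame Label object] + [Versioned object] + [TextBox Dialog Versioned]
  take Ordered:  [Ordered Versioned Named object] + [Dialog Entity Frame Label object] + [Versioned object] + [Dialog Versioned]
  take Dialog:  [Versioned Named object] + [Dialog Entity Frame Label object] + [Versioned object] + [Dialog Versioned]
  take Versioned:  [Versioned Named object] + [Entity Frame Label object] + [Versioned object] + [Versioned]
  take Named:  [Named object] + [Entity Frame Label object] + [object]
  take Entity:  [object] + [Entity Frame Label object] + [object]
  take Frame:  [object] + [Frame Label object] + [object]
  take Label:  [object] + [Label object] + [object]
  take object:  [object] + [object] + [object]

Panel, TextBox, Ordered, Dialog, Versioned, Named, Entity, Frame, Label, object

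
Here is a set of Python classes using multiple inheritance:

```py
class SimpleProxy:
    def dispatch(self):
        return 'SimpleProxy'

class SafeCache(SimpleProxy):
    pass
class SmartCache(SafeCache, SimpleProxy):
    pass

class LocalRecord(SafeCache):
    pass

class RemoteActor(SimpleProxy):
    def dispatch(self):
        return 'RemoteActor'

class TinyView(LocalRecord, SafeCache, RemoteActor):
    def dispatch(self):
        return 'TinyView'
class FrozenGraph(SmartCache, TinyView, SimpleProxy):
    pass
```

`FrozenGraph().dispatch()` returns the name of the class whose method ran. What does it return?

TinyView

L[FrozenGraph] = FrozenGraph + merge(L[SmartCache], L[TinyView], L[SimpleProxy], [SmartCache TinyView SimpleProxy])
  take SmartCache:  [SmartCache SafeCache SimpleProxy object] + [TinyView LocalRecord SafeCache RemoteActor SimpleProxy object] + [SimpleProxy object] + [SmartCache TinyView SimpleProxy]
  take TinyView:  [SafeCache SimpleProxy object] + [TinyView LocalRecord SafeCache RemoteActor SimpleProxy object] + [SimpleProxy object] + [TinyView SimpleProxy]
  take LocalRecord:  [SafeCache SimpleProxy object] + [LocalRecord SafeCache RemoteActor SimpleProxy object] + [SimpleProxy object] + [SimpleProxy]
  take SafeCache:  [SafeCache SimpleProxy object] + [SafeCache RemoteActor SimpleProxy object] + [SimpleProxy object] + [SimpleProxy]
  take RemoteActor:  [SimpleProxy object] + [RemoteActor SimpleProxy object] + [SimpleProxy object] + [SimpleProxy]
  take SimpleProxy:  [SimpleProxy object] + [SimpleProxy object] + [SimpleProxy object] + [SimpleProxy]
  take object:  [object] + [object] + [object]
MRO: FrozenGraph SmartCache TinyView LocalRecord SafeCache RemoteActor SimpleProxy object
dispatch is defined in: RemoteActor, SimpleProxy, TinyView. First along the MRO is TinyView.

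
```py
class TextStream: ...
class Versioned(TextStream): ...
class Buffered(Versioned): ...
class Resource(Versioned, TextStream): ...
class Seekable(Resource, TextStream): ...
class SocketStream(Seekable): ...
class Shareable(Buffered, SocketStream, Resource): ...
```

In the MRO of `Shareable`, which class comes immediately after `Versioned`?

L[Shareable] = Shareable + merge(L[Buffered], L[SocketStream], L[Resource], [Buffered SocketStream Resource])
  take Buffered:  [Buffered Versioned TextStream object] + [SocketStream Seekable Resource Versioned TextStream object] + [Resource Versioned TextStream object] + [Buffered SocketStream Resource]
  take SocketStream:  [Versioned TextStream object] + [SocketStream Seekable Resource Versioned TextStream object] + [Resource Versioned TextStream object] + [SocketStream Resource]
  take Seekable:  [Versioned TextStream object] + [Seekable Resource Versioned TextStream object] + [Resource Versioned TextStream object] + [Resource]
  take Resource:  [Versioned TextStream object] + [Resource Versioned TextStream object] + [Resource Versioned TextStream object] + [Resource]
  take Versioned:  [Versioned TextStream object] + [Versioned TextStream object] + [Versioned TextStream object]
  take TextStream:  [TextStream object] + [TextStream object] + [TextStream object]
  take object:  [object] + [object] + [object]
MRO: Shareable Buffered SocketStream Seekable Resource Versioned TextStream object
Versioned is at position 5; next is TextStream.

TextStream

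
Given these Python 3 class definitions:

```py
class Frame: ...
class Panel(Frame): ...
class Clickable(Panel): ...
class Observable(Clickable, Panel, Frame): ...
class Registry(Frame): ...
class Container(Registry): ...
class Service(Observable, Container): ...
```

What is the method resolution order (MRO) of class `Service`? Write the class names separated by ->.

L[Service] = Service + merge(L[Observable], L[Container], [Observable Container])
  take Observable:  [Observable Clickable Panel Frame object] + [Container Registry Frame object] + [Observable Container]
  take Clickable:  [Clickable Panel Frame object] + [Container Registry Frame object] + [Container]
  take Panel:  [Panel Frame object] + [Container Registry Frame object] + [Container]
  take Container:  [Frame object] + [Container Registry Frame object] + [Container]
  take Registry:  [Frame object] + [Registry Frame object]
  take Frame:  [Frame object] + [Frame object]
  take object:  [object] + [object]

Service -> Observable -> Clickable -> Panel -> Container -> Registry -> Frame -> object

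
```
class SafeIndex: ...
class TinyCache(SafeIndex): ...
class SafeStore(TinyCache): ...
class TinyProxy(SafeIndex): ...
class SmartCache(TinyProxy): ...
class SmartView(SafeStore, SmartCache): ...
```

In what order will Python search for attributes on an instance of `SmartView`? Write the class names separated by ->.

SmartView -> SafeStore -> TinyCache -> SmartCache -> TinyProxy -> SafeIndex -> object

L[SmartView] = SmartView + merge(L[SafeStore], L[SmartCache], [SafeStore SmartCache])
  take SafeStore:  [SafeStore TinyCache SafeIndex object] + [SmartCache TinyProxy SafeIndex object] + [SafeStore SmartCache]
  take TinyCache:  [TinyCache SafeIndex object] + [SmartCache TinyProxy SafeIndex object] + [SmartCache]
  take SmartCache:  [SafeIndex object] + [SmartCache TinyProxy SafeIndex object] + [SmartCache]
  take TinyProxy:  [SafeIndex object] + [TinyProxy SafeIndex object]
  take SafeIndex:  [SafeIndex object] + [SafeIndex object]
  take object:  [object] + [object]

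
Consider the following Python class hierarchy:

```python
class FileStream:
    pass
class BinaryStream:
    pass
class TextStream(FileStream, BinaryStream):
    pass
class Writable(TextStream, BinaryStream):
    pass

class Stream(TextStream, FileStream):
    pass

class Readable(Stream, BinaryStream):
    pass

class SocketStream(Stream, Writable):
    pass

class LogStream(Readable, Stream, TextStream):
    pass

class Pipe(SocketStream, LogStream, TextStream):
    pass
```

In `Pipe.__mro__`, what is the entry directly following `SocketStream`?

L[Pipe] = Pipe + merge(L[SocketStream], L[LogStream], L[TextStream], [SocketStream LogStream TextStream])
  take SocketStream:  [SocketStream Stream Writable TextStream FileStream BinaryStream object] + [LogStream Readable Stream TextStream FileStream BinaryStream object] + [TextStream FileStream BinaryStream object] + [SocketStream LogStream TextStream]
  take LogStream:  [Stream Writable TextStream FileStream BinaryStream object] + [LogStream Readable Stream TextStream FileStream BinaryStream object] + [TextStream FileStream BinaryStream object] + [LogStream TextStream]
  take Readable:  [Stream Writable TextStream FileStream BinaryStream object] + [Readable Stream TextStream FileStream BinaryStream object] + [TextStream FileStream BinaryStream object] + [TextStream]
  take Stream:  [Stream Writable TextStream FileStream BinaryStream object] + [Stream TextStream FileStream BinaryStream object] + [TextStream FileStream BinaryStream object] + [TextStream]
  take Writable:  [Writable TextStream FileStream BinaryStream object] + [TextStream FileStream BinaryStream object] + [TextStream FileStream BinaryStream object] + [TextStream]
  take TextStream:  [TextStream FileStream BinaryStream object] + [TextStream FileStream BinaryStream object] + [TextStream FileStream BinaryStream object] + [TextStream]
  take FileStream:  [FileStream BinaryStream object] + [FileStream BinaryStream object] + [FileStream BinaryStream object]
  take BinaryStream:  [BinaryStream object] + [BinaryStream object] + [BinaryStream object]
  take object:  [object] + [object] + [object]
MRO: Pipe SocketStream LogStream Readable Stream Writable TextStream FileStream BinaryStream object
SocketStream is at position 1; next is LogStream.

LogStream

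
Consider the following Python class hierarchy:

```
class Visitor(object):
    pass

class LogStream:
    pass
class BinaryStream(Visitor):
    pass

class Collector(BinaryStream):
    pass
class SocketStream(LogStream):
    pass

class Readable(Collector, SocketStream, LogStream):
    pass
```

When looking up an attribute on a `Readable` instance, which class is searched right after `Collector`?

BinaryStream

L[Readable] = Readable + merge(L[Collector], L[SocketStream], L[LogStream], [Collector SocketStream LogStream])
  take Collector:  [Collector BinaryStream Visitor object] + [SocketStream LogStream object] + [LogStream object] + [Collector SocketStream LogStream]
  take BinaryStream:  [BinaryStream Visitor object] + [SocketStream LogStream object] + [LogStream object] + [SocketStream LogStream]
  take Visitor:  [Visitor object] + [SocketStream LogStream object] + [LogStream object] + [SocketStream LogStream]
  take SocketStream:  [object] + [SocketStream LogStream object] + [LogStream object] + [SocketStream LogStream]
  take LogStream:  [object] + [LogStream object] + [LogStream object] + [LogStream]
  take object:  [object] + [object] + [object]
MRO: Readable Collector BinaryStream Visitor SocketStream LogStream object
Collector is at position 1; next is BinaryStream.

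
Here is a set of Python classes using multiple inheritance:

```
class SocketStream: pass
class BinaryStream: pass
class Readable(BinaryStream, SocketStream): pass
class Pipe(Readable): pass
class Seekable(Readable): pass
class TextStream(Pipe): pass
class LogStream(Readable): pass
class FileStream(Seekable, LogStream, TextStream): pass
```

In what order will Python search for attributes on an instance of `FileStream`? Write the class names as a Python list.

L[FileStream] = FileStream + merge(L[Seekable], L[LogStream], L[TextStream], [Seekable LogStream TextStream])
  take Seekable:  [Seekable Readable BinaryStream SocketStream object] + [LogStream Readable BinaryStream SocketStream object] + [TextStream Pipe Readable BinaryStream SocketStream object] + [Seekable LogStream TextStream]
  take LogStream:  [Readable BinaryStream SocketStream object] + [LogStream Readable BinaryStream SocketStream object] + [TextStream Pipe Readable BinaryStream SocketStream object] + [LogStream TextStream]
  take TextStream:  [Readable BinaryStream SocketStream object] + [Readable BinaryStream SocketStream object] + [TextStream Pipe Readable BinaryStream SocketStream object] + [TextStream]
  take Pipe:  [Readable BinaryStream SocketStream object] + [Readable BinaryStream SocketStream object] + [Pipe Readable BinaryStream SocketStream object]
  take Readable:  [Readable BinaryStream SocketStream object] + [Readable BinaryStream SocketStream object] + [Readable BinaryStream SocketStream object]
  take BinaryStream:  [BinaryStream SocketStream object] + [BinaryStream SocketStream object] + [BinaryStream SocketStream object]
  take SocketStream:  [SocketStream object] + [SocketStream object] + [SocketStream object]
  take object:  [object] + [object] + [object]

[FileStream, Seekable, LogStream, TextStream, Pipe, Readable, BinaryStream, SocketStream, object]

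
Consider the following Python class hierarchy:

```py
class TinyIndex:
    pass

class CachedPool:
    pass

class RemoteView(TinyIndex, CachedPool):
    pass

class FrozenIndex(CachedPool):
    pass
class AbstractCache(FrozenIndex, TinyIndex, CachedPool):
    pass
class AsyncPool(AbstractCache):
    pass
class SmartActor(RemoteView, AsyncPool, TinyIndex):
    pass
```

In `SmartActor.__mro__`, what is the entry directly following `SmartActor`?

RemoteView

L[SmartActor] = SmartActor + merge(L[RemoteView], L[AsyncPool], L[TinyIndex], [RemoteView AsyncPool TinyIndex])
  take RemoteView:  [RemoteView TinyIndex CachedPool object] + [AsyncPool AbstractCache FrozenIndex TinyIndex CachedPool object] + [TinyIndex object] + [RemoteView AsyncPool TinyIndex]
  take AsyncPool:  [TinyIndex CachedPool object] + [AsyncPool AbstractCache FrozenIndex TinyIndex CachedPool object] + [TinyIndex object] + [AsyncPool TinyIndex]
  take AbstractCache:  [TinyIndex CachedPool object] + [AbstractCache FrozenIndex TinyIndex CachedPool object] + [TinyIndex object] + [TinyIndex]
  take FrozenIndex:  [TinyIndex CachedPool object] + [FrozenIndex TinyIndex CachedPool object] + [TinyIndex object] + [TinyIndex]
  take TinyIndex:  [TinyIndex CachedPool object] + [TinyIndex CachedPool object] + [TinyIndex object] + [TinyIndex]
  take CachedPool:  [CachedPool object] + [CachedPool object] + [object]
  take object:  [object] + [object] + [object]
MRO: SmartActor RemoteView AsyncPool AbstractCache FrozenIndex TinyIndex CachedPool object
SmartActor is at position 0; next is RemoteView.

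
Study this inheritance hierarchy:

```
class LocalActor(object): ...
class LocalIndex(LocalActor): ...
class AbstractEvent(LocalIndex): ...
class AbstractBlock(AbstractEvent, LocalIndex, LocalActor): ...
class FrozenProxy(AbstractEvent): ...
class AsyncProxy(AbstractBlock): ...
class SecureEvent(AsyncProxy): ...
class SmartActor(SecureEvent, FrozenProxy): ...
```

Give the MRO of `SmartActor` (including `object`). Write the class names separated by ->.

L[SmartActor] = SmartActor + merge(L[SecureEvent], L[FrozenProxy], [SecureEvent FrozenProxy])
  take SecureEvent:  [SecureEvent AsyncProxy AbstractBlock AbstractEvent LocalIndex LocalActor object] + [FrozenProxy AbstractEvent LocalIndex LocalActor object] + [SecureEvent FrozenProxy]
  take AsyncProxy:  [AsyncProxy AbstractBlock AbstractEvent LocalIndex LocalActor object] + [FrozenProxy AbstractEvent LocalIndex LocalActor object] + [FrozenProxy]
  take AbstractBlock:  [AbstractBlock AbstractEvent LocalIndex LocalActor object] + [FrozenProxy AbstractEvent LocalIndex LocalActor object] + [FrozenProxy]
  take FrozenProxy:  [AbstractEvent LocalIndex LocalActor object] + [FrozenProxy AbstractEvent LocalIndex LocalActor object] + [FrozenProxy]
  take AbstractEvent:  [AbstractEvent LocalIndex LocalActor object] + [AbstractEvent LocalIndex LocalActor object]
  take LocalIndex:  [LocalIndex LocalActor object] + [LocalIndex LocalActor object]
  take LocalActor:  [LocalActor object] + [LocalActor object]
  take object:  [object] + [object]

SmartActor -> SecureEvent -> AsyncProxy -> AbstractBlock -> FrozenProxy -> AbstractEvent -> LocalIndex -> LocalActor -> object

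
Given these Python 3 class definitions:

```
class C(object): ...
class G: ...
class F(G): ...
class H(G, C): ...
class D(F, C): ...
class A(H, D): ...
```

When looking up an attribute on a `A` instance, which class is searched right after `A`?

L[A] = A + merge(L[H], L[D], [H D])
  take H:  [H G C object] + [D F G C object] + [H D]
  take D:  [G C object] + [D F G C object] + [D]
  take F:  [G C object] + [F G C object]
  take G:  [G C object] + [G C object]
  take C:  [C object] + [C object]
  take object:  [object] + [object]
MRO: A H D F G C object
A is at position 0; next is H.

H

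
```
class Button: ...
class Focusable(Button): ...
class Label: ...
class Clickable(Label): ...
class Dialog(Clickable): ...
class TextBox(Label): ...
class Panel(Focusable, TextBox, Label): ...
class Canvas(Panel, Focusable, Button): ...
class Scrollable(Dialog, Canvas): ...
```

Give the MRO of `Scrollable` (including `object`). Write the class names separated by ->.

Scrollable -> Dialog -> Clickable -> Canvas -> Panel -> Focusable -> Button -> TextBox -> Label -> object

L[Scrollable] = Scrollable + merge(L[Dialog], L[Canvas], [Dialog Canvas])
  take Dialog:  [Dialog Clickable Label object] + [Canvas Panel Focusable Button TextBox Label object] + [Dialog Canvas]
  take Clickable:  [Clickable Label object] + [Canvas Panel Focusable Button TextBox Label object] + [Canvas]
  take Canvas:  [Label object] + [Canvas Panel Focusable Button TextBox Label object] + [Canvas]
  take Panel:  [Label object] + [Panel Focusable Button TextBox Label object]
  take Focusable:  [Label object] + [Focusable Button TextBox Label object]
  take Button:  [Label object] + [Button TextBox Label object]
  take TextBox:  [Label object] + [TextBox Label object]
  take Label:  [Label object] + [Label object]
  take object:  [object] + [object]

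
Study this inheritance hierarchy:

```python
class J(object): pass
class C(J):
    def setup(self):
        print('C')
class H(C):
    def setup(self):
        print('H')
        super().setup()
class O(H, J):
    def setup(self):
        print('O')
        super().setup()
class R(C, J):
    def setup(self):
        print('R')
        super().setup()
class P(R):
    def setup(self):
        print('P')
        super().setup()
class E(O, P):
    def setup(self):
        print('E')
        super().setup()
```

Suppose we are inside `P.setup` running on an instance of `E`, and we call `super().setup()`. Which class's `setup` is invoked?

R

L[E] = E + merge(L[O], L[P], [O P])
  take O:  [O H C J object] + [P R C J object] + [O P]
  take H:  [H C J object] + [P R C J object] + [P]
  take P:  [C J object] + [P R C J object] + [P]
  take R:  [C J object] + [R C J object]
  take C:  [C J object] + [C J object]
  take J:  [J object] + [J object]
  take object:  [object] + [object]
MRO: E O H P R C J object
super() in P.setup on a E instance goes to the class after P in E's MRO: R.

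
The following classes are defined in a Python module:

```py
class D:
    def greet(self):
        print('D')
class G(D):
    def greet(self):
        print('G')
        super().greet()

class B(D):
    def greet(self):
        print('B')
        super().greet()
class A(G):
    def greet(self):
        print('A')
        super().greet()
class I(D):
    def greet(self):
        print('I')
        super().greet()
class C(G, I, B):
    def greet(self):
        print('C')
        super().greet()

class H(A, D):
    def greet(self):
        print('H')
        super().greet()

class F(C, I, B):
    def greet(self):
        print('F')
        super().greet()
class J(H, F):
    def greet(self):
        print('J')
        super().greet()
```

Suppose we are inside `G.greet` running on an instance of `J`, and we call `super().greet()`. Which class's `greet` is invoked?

I

L[J] = J + merge(L[H], L[F], [H F])
  take H:  [H A G D object] + [F C G I B D object] + [H F]
  take A:  [A G D object] + [F C G I B D object] + [F]
  take F:  [G D object] + [F C G I B D object] + [F]
  take C:  [G D object] + [C G I B D object]
  take G:  [G D object] + [G I B D object]
  take I:  [D object] + [I B D object]
  take B:  [D object] + [B D object]
  take D:  [D object] + [D object]
  take object:  [object] + [object]
MRO: J H A F C G I B D object
super() in G.greet on a J instance goes to the class after G in J's MRO: I.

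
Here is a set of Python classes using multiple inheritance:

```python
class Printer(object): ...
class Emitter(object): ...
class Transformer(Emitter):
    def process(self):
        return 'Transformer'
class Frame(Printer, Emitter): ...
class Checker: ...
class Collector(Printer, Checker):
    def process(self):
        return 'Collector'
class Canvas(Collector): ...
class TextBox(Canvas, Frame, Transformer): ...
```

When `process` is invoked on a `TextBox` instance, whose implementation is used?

Collector

L[TextBox] = TextBox + merge(L[Canvas], L[Frame], L[Transformer], [Canvas Frame Transformer])
  take Canvas:  [Canvas Collector Printer Checker object] + [Frame Printer Emitter object] + [Transformer Emitter object] + [Canvas Frame Transformer]
  take Collector:  [Collector Printer Checker object] + [Frame Printer Emitter object] + [Transformer Emitter object] + [Frame Transformer]
  take Frame:  [Printer Checker object] + [Frame Printer Emitter object] + [Transformer Emitter object] + [Frame Transformer]
  take Printer:  [Printer Checker object] + [Printer Emitter object] + [Transformer Emitter object] + [Transformer]
  take Checker:  [Checker object] + [Emitter object] + [Transformer Emitter object] + [Transformer]
  take Transformer:  [object] + [Emitter object] + [Transformer Emitter object] + [Transformer]
  take Emitter:  [object] + [Emitter object] + [Emitter object]
  take object:  [object] + [object] + [object]
MRO: TextBox Canvas Collector Frame Printer Checker Transformer Emitter object
process is defined in: Collector, Transformer. First along the MRO is Collector.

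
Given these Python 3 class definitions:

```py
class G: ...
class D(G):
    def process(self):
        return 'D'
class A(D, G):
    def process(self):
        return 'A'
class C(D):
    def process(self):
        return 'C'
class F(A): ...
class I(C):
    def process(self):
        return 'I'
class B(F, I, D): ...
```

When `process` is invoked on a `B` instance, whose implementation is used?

L[B] = B + merge(L[F], L[I], L[D], [F I D])
  take F:  [F A D G object] + [I C D G object] + [D G object] + [F I D]
  take A:  [A D G object] + [I C D G object] + [D G object] + [I D]
  take I:  [D G object] + [I C D G object] + [D G object] + [I D]
  take C:  [D G object] + [C D G object] + [D G object] + [D]
  take D:  [D G object] + [D G object] + [D G object] + [D]
  take G:  [G object] + [G object] + [G object]
  take object:  [object] + [object] + [object]
MRO: B F A I C D G object
process is defined in: A, C, D, I. First along the MRO is A.

A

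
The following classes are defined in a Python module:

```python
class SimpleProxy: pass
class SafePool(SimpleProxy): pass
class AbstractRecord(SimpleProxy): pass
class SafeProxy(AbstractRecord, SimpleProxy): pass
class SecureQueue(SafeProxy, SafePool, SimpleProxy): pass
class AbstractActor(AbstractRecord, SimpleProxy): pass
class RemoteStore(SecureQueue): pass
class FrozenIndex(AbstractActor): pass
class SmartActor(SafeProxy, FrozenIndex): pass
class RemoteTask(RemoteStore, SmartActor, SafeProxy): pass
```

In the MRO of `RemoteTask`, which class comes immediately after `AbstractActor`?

AbstractRecord

L[RemoteTask] = RemoteTask + merge(L[RemoteStore], L[SmartActor], L[SafeProxy], [RemoteStore SmartActor SafeProxy])
  take RemoteStore:  [RemoteStore SecureQueue SafeProxy AbstractRecord SafePool SimpleProxy object] + [SmartActor SafeProxy FrozenIndex AbstractActor AbstractRecord SimpleProxy object] + [SafeProxy AbstractRecord SimpleProxy object] + [RemoteStore SmartActor SafeProxy]
  take SecureQueue:  [SecureQueue SafeProxy AbstractRecord SafePool SimpleProxy object] + [SmartActor SafeProxy FrozenIndex AbstractActor AbstractRecord SimpleProxy object] + [SafeProxy AbstractRecord SimpleProxy object] + [SmartActor SafeProxy]
  take SmartActor:  [SafeProxy AbstractRecord SafePool SimpleProxy object] + [SmartActor SafeProxy FrozenIndex AbstractActor AbstractRecord SimpleProxy object] + [SafeProxy AbstractRecord SimpleProxy object] + [SmartActor SafeProxy]
  take SafeProxy:  [SafeProxy AbstractRecord SafePool SimpleProxy object] + [SafeProxy FrozenIndex AbstractActor AbstractRecord SimpleProxy object] + [SafeProxy AbstractRecord SimpleProxy object] + [SafeProxy]
  take FrozenIndex:  [AbstractRecord SafePool SimpleProxy object] + [FrozenIndex AbstractActor AbstractRecord SimpleProxy object] + [AbstractRecord SimpleProxy object]
  take AbstractActor:  [AbstractRecord SafePool SimpleProxy object] + [AbstractActor AbstractRecord SimpleProxy object] + [AbstractRecord SimpleProxy object]
  take AbstractRecord:  [AbstractRecord SafePool SimpleProxy object] + [AbstractRecord SimpleProxy object] + [AbstractRecord SimpleProxy object]
  take SafePool:  [SafePool SimpleProxy object] + [SimpleProxy object] + [SimpleProxy object]
  take SimpleProxy:  [SimpleProxy object] + [SimpleProxy object] + [SimpleProxy object]
  take object:  [object] + [object] + [object]
MRO: RemoteTask RemoteStore SecureQueue SmartActor SafeProxy FrozenIndex AbstractActor AbstractRecord SafePool SimpleProxy object
AbstractActor is at position 6; next is AbstractRecord.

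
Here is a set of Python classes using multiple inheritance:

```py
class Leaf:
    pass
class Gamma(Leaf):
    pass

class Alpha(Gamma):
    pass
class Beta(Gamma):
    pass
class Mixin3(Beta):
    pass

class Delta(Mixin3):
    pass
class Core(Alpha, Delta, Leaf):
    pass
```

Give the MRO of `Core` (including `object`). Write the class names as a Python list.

L[Core] = Core + merge(L[Alpha], L[Delta], L[Leaf], [Alpha Delta Leaf])
  take Alpha:  [Alpha Gamma Leaf object] + [Delta Mixin3 Beta Gamma Leaf object] + [Leaf object] + [Alpha Delta Leaf]
  take Delta:  [Gamma Leaf object] + [Delta Mixin3 Beta Gamma Leaf object] + [Leaf object] + [Delta Leaf]
  take Mixin3:  [Gamma Leaf object] + [Mixin3 Beta Gamma Leaf object] + [Leaf object] + [Leaf]
  take Beta:  [Gamma Leaf object] + [Beta Gamma Leaf object] + [Leaf object] + [Leaf]
  take Gamma:  [Gamma Leaf object] + [Gamma Leaf object] + [Leaf object] + [Leaf]
  take Leaf:  [Leaf object] + [Leaf object] + [Leaf object] + [Leaf]
  take object:  [object] + [object] + [object]

[Core, Alpha, Delta, Mixin3, Beta, Gamma, Leaf, object]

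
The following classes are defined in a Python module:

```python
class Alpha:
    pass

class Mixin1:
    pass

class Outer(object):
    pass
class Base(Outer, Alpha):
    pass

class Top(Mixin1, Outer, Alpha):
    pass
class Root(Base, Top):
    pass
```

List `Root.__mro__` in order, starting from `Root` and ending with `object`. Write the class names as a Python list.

L[Root] = Root + merge(L[Base], L[Top], [Base Top])
  take Base:  [Base Outer Alpha object] + [Top Mixin1 Outer Alpha object] + [Base Top]
  take Top:  [Outer Alpha object] + [Top Mixin1 Outer Alpha object] + [Top]
  take Mixin1:  [Outer Alpha object] + [Mixin1 Outer Alpha object]
  take Outer:  [Outer Alpha object] + [Outer Alpha object]
  take Alpha:  [Alpha object] + [Alpha object]
  take object:  [object] + [object]

[Root, Base, Top, Mixin1, Outer, Alpha, object]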